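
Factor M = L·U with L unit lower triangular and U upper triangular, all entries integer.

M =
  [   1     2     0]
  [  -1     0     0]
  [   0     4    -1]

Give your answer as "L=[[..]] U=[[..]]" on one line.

  R1 -= -1·R0 → [0,2,0]
  R2 -= 0·R0 → [0,4,-1]
  R2 -= 2·R1 → [0,0,-1]

L=[[1,0,0],[-1,1,0],[0,2,1]] U=[[1,2,0],[0,2,0],[0,0,-1]]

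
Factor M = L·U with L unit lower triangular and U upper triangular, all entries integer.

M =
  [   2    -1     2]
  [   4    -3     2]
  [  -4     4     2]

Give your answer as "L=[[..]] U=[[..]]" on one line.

L=[[1,0,0],[2,1,0],[-2,-2,1]] U=[[2,-1,2],[0,-1,-2],[0,0,2]]

  R1 -= 2·R0 → [0,-1,-2]
  R2 -= -2·R0 → [0,2,6]
  R2 -= -2·R1 → [0,0,2]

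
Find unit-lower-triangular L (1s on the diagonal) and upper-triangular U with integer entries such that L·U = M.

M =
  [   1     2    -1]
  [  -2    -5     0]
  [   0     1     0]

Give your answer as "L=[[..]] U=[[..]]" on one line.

  R1 -= -2·R0 → [0,-1,-2]
  R2 -= 0·R0 → [0,1,0]
  R2 -= -1·R1 → [0,0,-2]

L=[[1,0,0],[-2,1,0],[0,-1,1]] U=[[1,2,-1],[0,-1,-2],[0,0,-2]]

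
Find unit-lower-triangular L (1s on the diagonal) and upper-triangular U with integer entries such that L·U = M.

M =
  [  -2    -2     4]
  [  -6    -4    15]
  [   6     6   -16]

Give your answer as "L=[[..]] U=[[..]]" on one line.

  r1 -= 3·r0 → [0,2,3]
  r2 -= -3·r0 → [0,0,-4]
  r2 -= 0·r1 → [0,0,-4]

L=[[1,0,0],[3,1,0],[-3,0,1]] U=[[-2,-2,4],[0,2,3],[0,0,-4]]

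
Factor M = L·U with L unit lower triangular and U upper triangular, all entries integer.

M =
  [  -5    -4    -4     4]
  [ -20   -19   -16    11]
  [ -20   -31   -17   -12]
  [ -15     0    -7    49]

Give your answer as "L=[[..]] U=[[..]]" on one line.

  r1 -= 4·r0 → [0,-3,0,-5]
  r2 -= 4·r0 → [0,-15,-1,-28]
  r3 -= 3·r0 → [0,12,5,37]
  r2 -= 5·r1 → [0,0,-1,-3]
  r3 -= -4·r1 → [0,0,5,17]
  r3 -= -5·r2 → [0,0,0,2]

L=[[1,0,0,0],[4,1,0,0],[4,5,1,0],[3,-4,-5,1]] U=[[-5,-4,-4,4],[0,-3,0,-5],[0,0,-1,-3],[0,0,0,2]]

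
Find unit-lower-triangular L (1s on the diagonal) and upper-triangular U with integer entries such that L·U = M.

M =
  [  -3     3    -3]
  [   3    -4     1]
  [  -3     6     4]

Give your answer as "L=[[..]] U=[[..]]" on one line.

L=[[1,0,0],[-1,1,0],[1,-3,1]] U=[[-3,3,-3],[0,-1,-2],[0,0,1]]

  R1 -= -1·R0 → [0,-1,-2]
  R2 -= 1·R0 → [0,3,7]
  R2 -= -3·R1 → [0,0,1]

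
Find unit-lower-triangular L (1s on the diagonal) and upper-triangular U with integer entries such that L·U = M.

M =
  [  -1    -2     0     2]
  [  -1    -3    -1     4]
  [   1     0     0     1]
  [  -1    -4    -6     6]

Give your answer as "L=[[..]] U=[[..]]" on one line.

L=[[1,0,0,0],[1,1,0,0],[-1,2,1,0],[1,2,-2,1]] U=[[-1,-2,0,2],[0,-1,-1,2],[0,0,2,-1],[0,0,0,-2]]

  row1 -= 1·row0 → [0,-1,-1,2]
  row2 -= -1·row0 → [0,-2,0,3]
  row3 -= 1·row0 → [0,-2,-6,4]
  row2 -= 2·row1 → [0,0,2,-1]
  row3 -= 2·row1 → [0,0,-4,0]
  row3 -= -2·row2 → [0,0,0,-2]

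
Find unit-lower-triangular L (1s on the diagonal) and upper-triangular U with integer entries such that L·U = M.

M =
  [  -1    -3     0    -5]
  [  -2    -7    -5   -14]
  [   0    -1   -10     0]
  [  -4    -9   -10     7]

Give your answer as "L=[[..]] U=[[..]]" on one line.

  R1 -= 2·R0 → [0,-1,-5,-4]
  R2 -= 0·R0 → [0,-1,-10,0]
  R3 -= 4·R0 → [0,3,-10,27]
  R2 -= 1·R1 → [0,0,-5,4]
  R3 -= -3·R1 → [0,0,-25,15]
  R3 -= 5·R2 → [0,0,0,-5]

L=[[1,0,0,0],[2,1,0,0],[0,1,1,0],[4,-3,5,1]] U=[[-1,-3,0,-5],[0,-1,-5,-4],[0,0,-5,4],[0,0,0,-5]]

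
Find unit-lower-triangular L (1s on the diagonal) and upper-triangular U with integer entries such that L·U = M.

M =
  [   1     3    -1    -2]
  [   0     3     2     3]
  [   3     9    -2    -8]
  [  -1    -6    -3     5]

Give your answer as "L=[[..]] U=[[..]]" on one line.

  R1 -= 0·R0 → [0,3,2,3]
  R2 -= 3·R0 → [0,0,1,-2]
  R3 -= -1·R0 → [0,-3,-4,3]
  R2 -= 0·R1 → [0,0,1,-2]
  R3 -= -1·R1 → [0,0,-2,6]
  R3 -= -2·R2 → [0,0,0,2]

L=[[1,0,0,0],[0,1,0,0],[3,0,1,0],[-1,-1,-2,1]] U=[[1,3,-1,-2],[0,3,2,3],[0,0,1,-2],[0,0,0,2]]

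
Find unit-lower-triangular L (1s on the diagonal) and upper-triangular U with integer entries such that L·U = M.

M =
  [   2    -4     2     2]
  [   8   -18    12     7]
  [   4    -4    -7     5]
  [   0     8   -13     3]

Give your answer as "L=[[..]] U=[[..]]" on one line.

  r1 -= 4·r0 → [0,-2,4,-1]
  r2 -= 2·r0 → [0,4,-11,1]
  r3 -= 0·r0 → [0,8,-13,3]
  r2 -= -2·r1 → [0,0,-3,-1]
  r3 -= -4·r1 → [0,0,3,-1]
  r3 -= -1·r2 → [0,0,0,-2]

L=[[1,0,0,0],[4,1,0,0],[2,-2,1,0],[0,-4,-1,1]] U=[[2,-4,2,2],[0,-2,4,-1],[0,0,-3,-1],[0,0,0,-2]]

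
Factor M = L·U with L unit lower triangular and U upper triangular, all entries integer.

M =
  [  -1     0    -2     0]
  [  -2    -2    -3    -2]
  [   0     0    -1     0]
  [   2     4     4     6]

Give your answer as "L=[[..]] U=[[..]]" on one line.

L=[[1,0,0,0],[2,1,0,0],[0,0,1,0],[-2,-2,-2,1]] U=[[-1,0,-2,0],[0,-2,1,-2],[0,0,-1,0],[0,0,0,2]]

  r1 -= 2·r0 → [0,-2,1,-2]
  r2 -= 0·r0 → [0,0,-1,0]
  r3 -= -2·r0 → [0,4,0,6]
  r2 -= 0·r1 → [0,0,-1,0]
  r3 -= -2·r1 → [0,0,2,2]
  r3 -= -2·r2 → [0,0,0,2]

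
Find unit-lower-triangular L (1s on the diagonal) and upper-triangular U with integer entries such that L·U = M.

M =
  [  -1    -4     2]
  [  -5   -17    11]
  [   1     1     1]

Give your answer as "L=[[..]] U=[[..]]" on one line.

L=[[1,0,0],[5,1,0],[-1,-1,1]] U=[[-1,-4,2],[0,3,1],[0,0,4]]

  R1 -= 5·R0 → [0,3,1]
  R2 -= -1·R0 → [0,-3,3]
  R2 -= -1·R1 → [0,0,4]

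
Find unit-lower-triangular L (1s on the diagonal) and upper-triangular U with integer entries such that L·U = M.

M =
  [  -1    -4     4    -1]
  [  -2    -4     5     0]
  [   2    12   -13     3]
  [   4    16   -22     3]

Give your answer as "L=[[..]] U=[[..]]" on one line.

  r1 -= 2·r0 → [0,4,-3,2]
  r2 -= -2·r0 → [0,4,-5,1]
  r3 -= -4·r0 → [0,0,-6,-1]
  r2 -= 1·r1 → [0,0,-2,-1]
  r3 -= 0·r1 → [0,0,-6,-1]
  r3 -= 3·r2 → [0,0,0,2]

L=[[1,0,0,0],[2,1,0,0],[-2,1,1,0],[-4,0,3,1]] U=[[-1,-4,4,-1],[0,4,-3,2],[0,0,-2,-1],[0,0,0,2]]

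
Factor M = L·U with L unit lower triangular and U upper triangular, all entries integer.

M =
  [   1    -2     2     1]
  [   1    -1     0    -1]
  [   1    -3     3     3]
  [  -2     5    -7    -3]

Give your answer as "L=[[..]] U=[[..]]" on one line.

L=[[1,0,0,0],[1,1,0,0],[1,-1,1,0],[-2,1,1,1]] U=[[1,-2,2,1],[0,1,-2,-2],[0,0,-1,0],[0,0,0,1]]

  R1 -= 1·R0 → [0,1,-2,-2]
  R2 -= 1·R0 → [0,-1,1,2]
  R3 -= -2·R0 → [0,1,-3,-1]
  R2 -= -1·R1 → [0,0,-1,0]
  R3 -= 1·R1 → [0,0,-1,1]
  R3 -= 1·R2 → [0,0,0,1]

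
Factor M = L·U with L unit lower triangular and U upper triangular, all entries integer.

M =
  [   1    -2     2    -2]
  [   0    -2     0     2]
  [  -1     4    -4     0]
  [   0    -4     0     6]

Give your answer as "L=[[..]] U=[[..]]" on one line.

  R1 -= 0·R0 → [0,-2,0,2]
  R2 -= -1·R0 → [0,2,-2,-2]
  R3 -= 0·R0 → [0,-4,0,6]
  R2 -= -1·R1 → [0,0,-2,0]
  R3 -= 2·R1 → [0,0,0,2]
  R3 -= 0·R2 → [0,0,0,2]

L=[[1,0,0,0],[0,1,0,0],[-1,-1,1,0],[0,2,0,1]] U=[[1,-2,2,-2],[0,-2,0,2],[0,0,-2,0],[0,0,0,2]]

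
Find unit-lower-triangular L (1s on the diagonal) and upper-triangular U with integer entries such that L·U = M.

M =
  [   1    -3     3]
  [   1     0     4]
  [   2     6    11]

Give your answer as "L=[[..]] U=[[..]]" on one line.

L=[[1,0,0],[1,1,0],[2,4,1]] U=[[1,-3,3],[0,3,1],[0,0,1]]

  R1 -= 1·R0 → [0,3,1]
  R2 -= 2·R0 → [0,12,5]
  R2 -= 4·R1 → [0,0,1]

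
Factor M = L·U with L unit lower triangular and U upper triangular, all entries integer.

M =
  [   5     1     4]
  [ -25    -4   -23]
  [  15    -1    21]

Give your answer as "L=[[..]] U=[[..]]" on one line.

  row1 -= -5·row0 → [0,1,-3]
  row2 -= 3·row0 → [0,-4,9]
  row2 -= -4·row1 → [0,0,-3]

L=[[1,0,0],[-5,1,0],[3,-4,1]] U=[[5,1,4],[0,1,-3],[0,0,-3]]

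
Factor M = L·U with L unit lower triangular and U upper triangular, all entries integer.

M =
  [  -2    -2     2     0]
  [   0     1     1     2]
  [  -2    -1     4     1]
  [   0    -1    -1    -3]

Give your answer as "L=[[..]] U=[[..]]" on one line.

L=[[1,0,0,0],[0,1,0,0],[1,1,1,0],[0,-1,0,1]] U=[[-2,-2,2,0],[0,1,1,2],[0,0,1,-1],[0,0,0,-1]]

  r1 -= 0·r0 → [0,1,1,2]
  r2 -= 1·r0 → [0,1,2,1]
  r3 -= 0·r0 → [0,-1,-1,-3]
  r2 -= 1·r1 → [0,0,1,-1]
  r3 -= -1·r1 → [0,0,0,-1]
  r3 -= 0·r2 → [0,0,0,-1]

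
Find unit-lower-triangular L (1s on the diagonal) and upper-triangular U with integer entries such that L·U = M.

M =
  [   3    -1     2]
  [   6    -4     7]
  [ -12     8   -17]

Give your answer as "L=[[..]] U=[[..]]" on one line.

  row1 -= 2·row0 → [0,-2,3]
  row2 -= -4·row0 → [0,4,-9]
  row2 -= -2·row1 → [0,0,-3]

L=[[1,0,0],[2,1,0],[-4,-2,1]] U=[[3,-1,2],[0,-2,3],[0,0,-3]]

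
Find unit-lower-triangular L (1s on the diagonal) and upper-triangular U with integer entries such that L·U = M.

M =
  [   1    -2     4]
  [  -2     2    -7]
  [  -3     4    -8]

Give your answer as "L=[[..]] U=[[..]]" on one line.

  r1 -= -2·r0 → [0,-2,1]
  r2 -= -3·r0 → [0,-2,4]
  r2 -= 1·r1 → [0,0,3]

L=[[1,0,0],[-2,1,0],[-3,1,1]] U=[[1,-2,4],[0,-2,1],[0,0,3]]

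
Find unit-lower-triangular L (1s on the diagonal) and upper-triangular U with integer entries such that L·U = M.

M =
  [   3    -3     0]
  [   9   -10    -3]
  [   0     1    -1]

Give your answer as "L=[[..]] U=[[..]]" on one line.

  r1 -= 3·r0 → [0,-1,-3]
  r2 -= 0·r0 → [0,1,-1]
  r2 -= -1·r1 → [0,0,-4]

L=[[1,0,0],[3,1,0],[0,-1,1]] U=[[3,-3,0],[0,-1,-3],[0,0,-4]]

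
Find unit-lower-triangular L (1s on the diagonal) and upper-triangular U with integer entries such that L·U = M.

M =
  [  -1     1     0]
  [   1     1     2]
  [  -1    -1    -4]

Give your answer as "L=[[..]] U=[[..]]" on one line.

L=[[1,0,0],[-1,1,0],[1,-1,1]] U=[[-1,1,0],[0,2,2],[0,0,-2]]

  R1 -= -1·R0 → [0,2,2]
  R2 -= 1·R0 → [0,-2,-4]
  R2 -= -1·R1 → [0,0,-2]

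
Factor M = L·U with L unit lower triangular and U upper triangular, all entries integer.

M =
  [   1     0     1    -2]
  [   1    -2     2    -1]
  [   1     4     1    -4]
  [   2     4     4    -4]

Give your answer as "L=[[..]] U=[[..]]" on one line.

  r1 -= 1·r0 → [0,-2,1,1]
  r2 -= 1·r0 → [0,4,0,-2]
  r3 -= 2·r0 → [0,4,2,0]
  r2 -= -2·r1 → [0,0,2,0]
  r3 -= -2·r1 → [0,0,4,2]
  r3 -= 2·r2 → [0,0,0,2]

L=[[1,0,0,0],[1,1,0,0],[1,-2,1,0],[2,-2,2,1]] U=[[1,0,1,-2],[0,-2,1,1],[0,0,2,0],[0,0,0,2]]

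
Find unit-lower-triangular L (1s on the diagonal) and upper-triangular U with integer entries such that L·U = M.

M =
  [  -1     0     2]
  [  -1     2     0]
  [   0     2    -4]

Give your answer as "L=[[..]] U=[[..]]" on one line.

  row1 -= 1·row0 → [0,2,-2]
  row2 -= 0·row0 → [0,2,-4]
  row2 -= 1·row1 → [0,0,-2]

L=[[1,0,0],[1,1,0],[0,1,1]] U=[[-1,0,2],[0,2,-2],[0,0,-2]]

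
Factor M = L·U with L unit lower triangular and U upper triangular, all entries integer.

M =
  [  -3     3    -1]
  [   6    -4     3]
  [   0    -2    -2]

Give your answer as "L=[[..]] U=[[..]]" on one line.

L=[[1,0,0],[-2,1,0],[0,-1,1]] U=[[-3,3,-1],[0,2,1],[0,0,-1]]

  r1 -= -2·r0 → [0,2,1]
  r2 -= 0·r0 → [0,-2,-2]
  r2 -= -1·r1 → [0,0,-1]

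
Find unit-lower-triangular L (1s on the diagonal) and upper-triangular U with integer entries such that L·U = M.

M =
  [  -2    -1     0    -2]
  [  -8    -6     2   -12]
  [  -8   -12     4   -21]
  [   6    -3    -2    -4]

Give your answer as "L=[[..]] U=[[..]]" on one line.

  R1 -= 4·R0 → [0,-2,2,-4]
  R2 -= 4·R0 → [0,-8,4,-13]
  R3 -= -3·R0 → [0,-6,-2,-10]
  R2 -= 4·R1 → [0,0,-4,3]
  R3 -= 3·R1 → [0,0,-8,2]
  R3 -= 2·R2 → [0,0,0,-4]

L=[[1,0,0,0],[4,1,0,0],[4,4,1,0],[-3,3,2,1]] U=[[-2,-1,0,-2],[0,-2,2,-4],[0,0,-4,3],[0,0,0,-4]]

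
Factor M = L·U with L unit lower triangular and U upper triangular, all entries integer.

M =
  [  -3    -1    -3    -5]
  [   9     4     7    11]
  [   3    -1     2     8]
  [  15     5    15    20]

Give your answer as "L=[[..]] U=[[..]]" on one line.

L=[[1,0,0,0],[-3,1,0,0],[-1,-2,1,0],[-5,0,0,1]] U=[[-3,-1,-3,-5],[0,1,-2,-4],[0,0,-5,-5],[0,0,0,-5]]

  r1 -= -3·r0 → [0,1,-2,-4]
  r2 -= -1·r0 → [0,-2,-1,3]
  r3 -= -5·r0 → [0,0,0,-5]
  r2 -= -2·r1 → [0,0,-5,-5]
  r3 -= 0·r1 → [0,0,0,-5]
  r3 -= 0·r2 → [0,0,0,-5]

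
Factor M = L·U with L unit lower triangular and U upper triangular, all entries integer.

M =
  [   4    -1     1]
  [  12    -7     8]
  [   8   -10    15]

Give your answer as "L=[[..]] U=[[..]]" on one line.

  R1 -= 3·R0 → [0,-4,5]
  R2 -= 2·R0 → [0,-8,13]
  R2 -= 2·R1 → [0,0,3]

L=[[1,0,0],[3,1,0],[2,2,1]] U=[[4,-1,1],[0,-4,5],[0,0,3]]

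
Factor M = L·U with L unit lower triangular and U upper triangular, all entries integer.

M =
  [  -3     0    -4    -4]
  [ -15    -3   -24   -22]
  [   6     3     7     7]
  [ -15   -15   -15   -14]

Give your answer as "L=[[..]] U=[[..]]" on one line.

  r1 -= 5·r0 → [0,-3,-4,-2]
  r2 -= -2·r0 → [0,3,-1,-1]
  r3 -= 5·r0 → [0,-15,5,6]
  r2 -= -1·r1 → [0,0,-5,-3]
  r3 -= 5·r1 → [0,0,25,16]
  r3 -= -5·r2 → [0,0,0,1]

L=[[1,0,0,0],[5,1,0,0],[-2,-1,1,0],[5,5,-5,1]] U=[[-3,0,-4,-4],[0,-3,-4,-2],[0,0,-5,-3],[0,0,0,1]]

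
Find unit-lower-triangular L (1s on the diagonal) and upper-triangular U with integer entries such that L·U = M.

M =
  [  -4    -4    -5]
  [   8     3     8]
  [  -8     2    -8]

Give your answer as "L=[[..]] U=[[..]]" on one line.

L=[[1,0,0],[-2,1,0],[2,-2,1]] U=[[-4,-4,-5],[0,-5,-2],[0,0,-2]]

  row1 -= -2·row0 → [0,-5,-2]
  row2 -= 2·row0 → [0,10,2]
  row2 -= -2·row1 → [0,0,-2]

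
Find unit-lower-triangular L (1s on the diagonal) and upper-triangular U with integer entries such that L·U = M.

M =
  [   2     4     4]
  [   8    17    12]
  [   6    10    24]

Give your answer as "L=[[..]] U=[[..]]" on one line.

L=[[1,0,0],[4,1,0],[3,-2,1]] U=[[2,4,4],[0,1,-4],[0,0,4]]

  row1 -= 4·row0 → [0,1,-4]
  row2 -= 3·row0 → [0,-2,12]
  row2 -= -2·row1 → [0,0,4]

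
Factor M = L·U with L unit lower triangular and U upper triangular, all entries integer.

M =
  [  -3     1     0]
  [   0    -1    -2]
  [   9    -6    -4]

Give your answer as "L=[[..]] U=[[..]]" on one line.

L=[[1,0,0],[0,1,0],[-3,3,1]] U=[[-3,1,0],[0,-1,-2],[0,0,2]]

  row1 -= 0·row0 → [0,-1,-2]
  row2 -= -3·row0 → [0,-3,-4]
  row2 -= 3·row1 → [0,0,2]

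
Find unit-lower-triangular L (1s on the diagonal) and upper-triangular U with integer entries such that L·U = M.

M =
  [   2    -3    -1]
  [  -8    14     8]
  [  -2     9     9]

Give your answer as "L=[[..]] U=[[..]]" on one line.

  row1 -= -4·row0 → [0,2,4]
  row2 -= -1·row0 → [0,6,8]
  row2 -= 3·row1 → [0,0,-4]

L=[[1,0,0],[-4,1,0],[-1,3,1]] U=[[2,-3,-1],[0,2,4],[0,0,-4]]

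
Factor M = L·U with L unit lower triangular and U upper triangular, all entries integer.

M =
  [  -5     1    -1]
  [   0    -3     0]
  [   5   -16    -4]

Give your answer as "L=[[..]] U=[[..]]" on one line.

  R1 -= 0·R0 → [0,-3,0]
  R2 -= -1·R0 → [0,-15,-5]
  R2 -= 5·R1 → [0,0,-5]

L=[[1,0,0],[0,1,0],[-1,5,1]] U=[[-5,1,-1],[0,-3,0],[0,0,-5]]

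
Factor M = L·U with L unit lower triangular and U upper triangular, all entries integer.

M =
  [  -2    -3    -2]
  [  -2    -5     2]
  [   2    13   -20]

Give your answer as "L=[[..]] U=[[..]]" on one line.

  r1 -= 1·r0 → [0,-2,4]
  r2 -= -1·r0 → [0,10,-22]
  r2 -= -5·r1 → [0,0,-2]

L=[[1,0,0],[1,1,0],[-1,-5,1]] U=[[-2,-3,-2],[0,-2,4],[0,0,-2]]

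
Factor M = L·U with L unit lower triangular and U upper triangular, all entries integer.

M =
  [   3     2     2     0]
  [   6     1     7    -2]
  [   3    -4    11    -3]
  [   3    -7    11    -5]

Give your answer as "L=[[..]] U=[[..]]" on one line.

  row1 -= 2·row0 → [0,-3,3,-2]
  row2 -= 1·row0 → [0,-6,9,-3]
  row3 -= 1·row0 → [0,-9,9,-5]
  row2 -= 2·row1 → [0,0,3,1]
  row3 -= 3·row1 → [0,0,0,1]
  row3 -= 0·row2 → [0,0,0,1]

L=[[1,0,0,0],[2,1,0,0],[1,2,1,0],[1,3,0,1]] U=[[3,2,2,0],[0,-3,3,-2],[0,0,3,1],[0,0,0,1]]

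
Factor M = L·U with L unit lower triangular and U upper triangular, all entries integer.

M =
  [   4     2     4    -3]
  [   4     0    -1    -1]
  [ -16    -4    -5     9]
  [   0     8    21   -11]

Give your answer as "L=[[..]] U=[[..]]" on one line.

  row1 -= 1·row0 → [0,-2,-5,2]
  row2 -= -4·row0 → [0,4,11,-3]
  row3 -= 0·row0 → [0,8,21,-11]
  row2 -= -2·row1 → [0,0,1,1]
  row3 -= -4·row1 → [0,0,1,-3]
  row3 -= 1·row2 → [0,0,0,-4]

L=[[1,0,0,0],[1,1,0,0],[-4,-2,1,0],[0,-4,1,1]] U=[[4,2,4,-3],[0,-2,-5,2],[0,0,1,1],[0,0,0,-4]]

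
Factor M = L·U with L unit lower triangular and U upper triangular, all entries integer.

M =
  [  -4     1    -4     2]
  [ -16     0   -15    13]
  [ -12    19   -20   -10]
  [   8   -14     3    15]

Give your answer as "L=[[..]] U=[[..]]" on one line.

L=[[1,0,0,0],[4,1,0,0],[3,-4,1,0],[-2,3,2,1]] U=[[-4,1,-4,2],[0,-4,1,5],[0,0,-4,4],[0,0,0,-4]]

  R1 -= 4·R0 → [0,-4,1,5]
  R2 -= 3·R0 → [0,16,-8,-16]
  R3 -= -2·R0 → [0,-12,-5,19]
  R2 -= -4·R1 → [0,0,-4,4]
  R3 -= 3·R1 → [0,0,-8,4]
  R3 -= 2·R2 → [0,0,0,-4]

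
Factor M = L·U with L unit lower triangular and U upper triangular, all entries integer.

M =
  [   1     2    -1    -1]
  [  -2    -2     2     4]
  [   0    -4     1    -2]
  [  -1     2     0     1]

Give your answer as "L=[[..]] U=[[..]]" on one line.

L=[[1,0,0,0],[-2,1,0,0],[0,-2,1,0],[-1,2,-1,1]] U=[[1,2,-1,-1],[0,2,0,2],[0,0,1,2],[0,0,0,-2]]

  R1 -= -2·R0 → [0,2,0,2]
  R2 -= 0·R0 → [0,-4,1,-2]
  R3 -= -1·R0 → [0,4,-1,0]
  R2 -= -2·R1 → [0,0,1,2]
  R3 -= 2·R1 → [0,0,-1,-4]
  R3 -= -1·R2 → [0,0,0,-2]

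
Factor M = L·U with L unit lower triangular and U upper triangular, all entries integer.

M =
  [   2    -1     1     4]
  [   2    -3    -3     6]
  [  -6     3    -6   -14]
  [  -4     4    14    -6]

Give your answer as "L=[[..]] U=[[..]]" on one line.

L=[[1,0,0,0],[1,1,0,0],[-3,0,1,0],[-2,-1,-4,1]] U=[[2,-1,1,4],[0,-2,-4,2],[0,0,-3,-2],[0,0,0,-4]]

  r1 -= 1·r0 → [0,-2,-4,2]
  r2 -= -3·r0 → [0,0,-3,-2]
  r3 -= -2·r0 → [0,2,16,2]
  r2 -= 0·r1 → [0,0,-3,-2]
  r3 -= -1·r1 → [0,0,12,4]
  r3 -= -4·r2 → [0,0,0,-4]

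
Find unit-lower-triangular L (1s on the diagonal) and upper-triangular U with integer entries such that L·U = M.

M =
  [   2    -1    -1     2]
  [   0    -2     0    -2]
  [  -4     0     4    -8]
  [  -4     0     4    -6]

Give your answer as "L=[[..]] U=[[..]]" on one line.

L=[[1,0,0,0],[0,1,0,0],[-2,1,1,0],[-2,1,1,1]] U=[[2,-1,-1,2],[0,-2,0,-2],[0,0,2,-2],[0,0,0,2]]

  r1 -= 0·r0 → [0,-2,0,-2]
  r2 -= -2·r0 → [0,-2,2,-4]
  r3 -= -2·r0 → [0,-2,2,-2]
  r2 -= 1·r1 → [0,0,2,-2]
  r3 -= 1·r1 → [0,0,2,0]
  r3 -= 1·r2 → [0,0,0,2]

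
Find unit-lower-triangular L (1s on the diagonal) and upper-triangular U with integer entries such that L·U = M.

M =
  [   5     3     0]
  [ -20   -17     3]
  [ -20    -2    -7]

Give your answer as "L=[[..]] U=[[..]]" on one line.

  r1 -= -4·r0 → [0,-5,3]
  r2 -= -4·r0 → [0,10,-7]
  r2 -= -2·r1 → [0,0,-1]

L=[[1,0,0],[-4,1,0],[-4,-2,1]] U=[[5,3,0],[0,-5,3],[0,0,-1]]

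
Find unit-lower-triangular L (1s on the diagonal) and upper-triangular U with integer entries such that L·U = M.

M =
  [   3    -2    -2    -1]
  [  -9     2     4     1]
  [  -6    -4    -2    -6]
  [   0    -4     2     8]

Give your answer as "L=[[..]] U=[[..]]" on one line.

L=[[1,0,0,0],[-3,1,0,0],[-2,2,1,0],[0,1,-2,1]] U=[[3,-2,-2,-1],[0,-4,-2,-2],[0,0,-2,-4],[0,0,0,2]]

  r1 -= -3·r0 → [0,-4,-2,-2]
  r2 -= -2·r0 → [0,-8,-6,-8]
  r3 -= 0·r0 → [0,-4,2,8]
  r2 -= 2·r1 → [0,0,-2,-4]
  r3 -= 1·r1 → [0,0,4,10]
  r3 -= -2·r2 → [0,0,0,2]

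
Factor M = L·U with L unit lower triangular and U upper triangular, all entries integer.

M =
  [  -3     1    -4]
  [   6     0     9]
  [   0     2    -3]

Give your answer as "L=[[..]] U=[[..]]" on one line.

  row1 -= -2·row0 → [0,2,1]
  row2 -= 0·row0 → [0,2,-3]
  row2 -= 1·row1 → [0,0,-4]

L=[[1,0,0],[-2,1,0],[0,1,1]] U=[[-3,1,-4],[0,2,1],[0,0,-4]]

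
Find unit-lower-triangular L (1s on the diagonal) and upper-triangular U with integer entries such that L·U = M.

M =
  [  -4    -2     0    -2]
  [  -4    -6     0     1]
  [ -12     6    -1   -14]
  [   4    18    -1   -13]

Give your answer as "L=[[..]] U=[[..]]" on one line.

  r1 -= 1·r0 → [0,-4,0,3]
  r2 -= 3·r0 → [0,12,-1,-8]
  r3 -= -1·r0 → [0,16,-1,-15]
  r2 -= -3·r1 → [0,0,-1,1]
  r3 -= -4·r1 → [0,0,-1,-3]
  r3 -= 1·r2 → [0,0,0,-4]

L=[[1,0,0,0],[1,1,0,0],[3,-3,1,0],[-1,-4,1,1]] U=[[-4,-2,0,-2],[0,-4,0,3],[0,0,-1,1],[0,0,0,-4]]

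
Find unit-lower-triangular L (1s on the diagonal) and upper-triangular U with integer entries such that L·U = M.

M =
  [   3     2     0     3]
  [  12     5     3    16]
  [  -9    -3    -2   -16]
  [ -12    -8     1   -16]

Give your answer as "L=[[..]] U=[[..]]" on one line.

  R1 -= 4·R0 → [0,-3,3,4]
  R2 -= -3·R0 → [0,3,-2,-7]
  R3 -= -4·R0 → [0,0,1,-4]
  R2 -= -1·R1 → [0,0,1,-3]
  R3 -= 0·R1 → [0,0,1,-4]
  R3 -= 1·R2 → [0,0,0,-1]

L=[[1,0,0,0],[4,1,0,0],[-3,-1,1,0],[-4,0,1,1]] U=[[3,2,0,3],[0,-3,3,4],[0,0,1,-3],[0,0,0,-1]]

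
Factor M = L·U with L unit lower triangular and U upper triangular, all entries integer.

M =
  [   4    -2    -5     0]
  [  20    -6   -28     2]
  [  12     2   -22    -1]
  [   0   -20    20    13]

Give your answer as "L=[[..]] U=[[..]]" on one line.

L=[[1,0,0,0],[5,1,0,0],[3,2,1,0],[0,-5,-5,1]] U=[[4,-2,-5,0],[0,4,-3,2],[0,0,-1,-5],[0,0,0,-2]]

  row1 -= 5·row0 → [0,4,-3,2]
  row2 -= 3·row0 → [0,8,-7,-1]
  row3 -= 0·row0 → [0,-20,20,13]
  row2 -= 2·row1 → [0,0,-1,-5]
  row3 -= -5·row1 → [0,0,5,23]
  row3 -= -5·row2 → [0,0,0,-2]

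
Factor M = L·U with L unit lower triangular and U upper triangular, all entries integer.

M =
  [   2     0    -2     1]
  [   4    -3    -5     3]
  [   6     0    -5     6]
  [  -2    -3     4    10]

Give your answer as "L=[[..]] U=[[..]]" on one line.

  r1 -= 2·r0 → [0,-3,-1,1]
  r2 -= 3·r0 → [0,0,1,3]
  r3 -= -1·r0 → [0,-3,2,11]
  r2 -= 0·r1 → [0,0,1,3]
  r3 -= 1·r1 → [0,0,3,10]
  r3 -= 3·r2 → [0,0,0,1]

L=[[1,0,0,0],[2,1,0,0],[3,0,1,0],[-1,1,3,1]] U=[[2,0,-2,1],[0,-3,-1,1],[0,0,1,3],[0,0,0,1]]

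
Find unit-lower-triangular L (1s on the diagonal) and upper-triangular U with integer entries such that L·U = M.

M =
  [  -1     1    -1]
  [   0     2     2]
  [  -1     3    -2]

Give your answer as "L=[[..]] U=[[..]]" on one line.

L=[[1,0,0],[0,1,0],[1,1,1]] U=[[-1,1,-1],[0,2,2],[0,0,-3]]

  R1 -= 0·R0 → [0,2,2]
  R2 -= 1·R0 → [0,2,-1]
  R2 -= 1·R1 → [0,0,-3]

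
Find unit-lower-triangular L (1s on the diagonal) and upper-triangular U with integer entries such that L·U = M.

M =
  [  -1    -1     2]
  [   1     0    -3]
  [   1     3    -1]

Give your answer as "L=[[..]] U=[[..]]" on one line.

  row1 -= -1·row0 → [0,-1,-1]
  row2 -= -1·row0 → [0,2,1]
  row2 -= -2·row1 → [0,0,-1]

L=[[1,0,0],[-1,1,0],[-1,-2,1]] U=[[-1,-1,2],[0,-1,-1],[0,0,-1]]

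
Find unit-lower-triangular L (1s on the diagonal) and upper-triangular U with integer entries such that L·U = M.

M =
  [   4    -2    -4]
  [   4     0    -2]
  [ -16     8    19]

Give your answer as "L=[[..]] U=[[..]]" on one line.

L=[[1,0,0],[1,1,0],[-4,0,1]] U=[[4,-2,-4],[0,2,2],[0,0,3]]

  r1 -= 1·r0 → [0,2,2]
  r2 -= -4·r0 → [0,0,3]
  r2 -= 0·r1 → [0,0,3]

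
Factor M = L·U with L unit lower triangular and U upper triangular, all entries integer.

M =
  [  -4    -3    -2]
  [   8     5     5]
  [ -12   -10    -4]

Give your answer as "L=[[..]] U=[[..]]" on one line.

  r1 -= -2·r0 → [0,-1,1]
  r2 -= 3·r0 → [0,-1,2]
  r2 -= 1·r1 → [0,0,1]

L=[[1,0,0],[-2,1,0],[3,1,1]] U=[[-4,-3,-2],[0,-1,1],[0,0,1]]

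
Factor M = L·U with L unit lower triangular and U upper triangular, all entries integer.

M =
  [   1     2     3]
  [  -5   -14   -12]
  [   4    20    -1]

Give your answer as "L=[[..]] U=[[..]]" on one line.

L=[[1,0,0],[-5,1,0],[4,-3,1]] U=[[1,2,3],[0,-4,3],[0,0,-4]]

  R1 -= -5·R0 → [0,-4,3]
  R2 -= 4·R0 → [0,12,-13]
  R2 -= -3·R1 → [0,0,-4]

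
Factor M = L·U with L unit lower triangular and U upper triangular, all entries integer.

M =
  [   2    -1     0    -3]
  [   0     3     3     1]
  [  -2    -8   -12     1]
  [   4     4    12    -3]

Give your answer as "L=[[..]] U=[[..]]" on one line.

  row1 -= 0·row0 → [0,3,3,1]
  row2 -= -1·row0 → [0,-9,-12,-2]
  row3 -= 2·row0 → [0,6,12,3]
  row2 -= -3·row1 → [0,0,-3,1]
  row3 -= 2·row1 → [0,0,6,1]
  row3 -= -2·row2 → [0,0,0,3]

L=[[1,0,0,0],[0,1,0,0],[-1,-3,1,0],[2,2,-2,1]] U=[[2,-1,0,-3],[0,3,3,1],[0,0,-3,1],[0,0,0,3]]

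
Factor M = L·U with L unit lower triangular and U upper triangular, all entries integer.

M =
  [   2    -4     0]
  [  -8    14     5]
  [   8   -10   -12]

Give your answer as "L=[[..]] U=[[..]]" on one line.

  row1 -= -4·row0 → [0,-2,5]
  row2 -= 4·row0 → [0,6,-12]
  row2 -= -3·row1 → [0,0,3]

L=[[1,0,0],[-4,1,0],[4,-3,1]] U=[[2,-4,0],[0,-2,5],[0,0,3]]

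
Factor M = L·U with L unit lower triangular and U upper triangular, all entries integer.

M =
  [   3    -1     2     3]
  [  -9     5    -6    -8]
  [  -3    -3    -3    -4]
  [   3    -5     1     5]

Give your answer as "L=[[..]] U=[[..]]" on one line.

L=[[1,0,0,0],[-3,1,0,0],[-1,-2,1,0],[1,-2,1,1]] U=[[3,-1,2,3],[0,2,0,1],[0,0,-1,1],[0,0,0,3]]

  row1 -= -3·row0 → [0,2,0,1]
  row2 -= -1·row0 → [0,-4,-1,-1]
  row3 -= 1·row0 → [0,-4,-1,2]
  row2 -= -2·row1 → [0,0,-1,1]
  row3 -= -2·row1 → [0,0,-1,4]
  row3 -= 1·row2 → [0,0,0,3]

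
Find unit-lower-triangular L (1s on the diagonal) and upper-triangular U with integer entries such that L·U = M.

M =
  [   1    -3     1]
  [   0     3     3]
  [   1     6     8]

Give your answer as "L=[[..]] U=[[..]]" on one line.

L=[[1,0,0],[0,1,0],[1,3,1]] U=[[1,-3,1],[0,3,3],[0,0,-2]]

  R1 -= 0·R0 → [0,3,3]
  R2 -= 1·R0 → [0,9,7]
  R2 -= 3·R1 → [0,0,-2]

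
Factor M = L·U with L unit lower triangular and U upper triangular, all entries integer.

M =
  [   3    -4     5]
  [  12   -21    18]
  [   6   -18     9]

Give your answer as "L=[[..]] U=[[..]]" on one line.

  row1 -= 4·row0 → [0,-5,-2]
  row2 -= 2·row0 → [0,-10,-1]
  row2 -= 2·row1 → [0,0,3]

L=[[1,0,0],[4,1,0],[2,2,1]] U=[[3,-4,5],[0,-5,-2],[0,0,3]]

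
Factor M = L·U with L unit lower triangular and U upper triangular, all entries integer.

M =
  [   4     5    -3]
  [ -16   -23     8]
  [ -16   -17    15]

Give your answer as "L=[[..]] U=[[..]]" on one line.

L=[[1,0,0],[-4,1,0],[-4,-1,1]] U=[[4,5,-3],[0,-3,-4],[0,0,-1]]

  r1 -= -4·r0 → [0,-3,-4]
  r2 -= -4·r0 → [0,3,3]
  r2 -= -1·r1 → [0,0,-1]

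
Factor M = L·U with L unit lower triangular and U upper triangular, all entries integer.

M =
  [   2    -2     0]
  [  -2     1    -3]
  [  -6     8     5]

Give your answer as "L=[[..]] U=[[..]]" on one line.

  r1 -= -1·r0 → [0,-1,-3]
  r2 -= -3·r0 → [0,2,5]
  r2 -= -2·r1 → [0,0,-1]

L=[[1,0,0],[-1,1,0],[-3,-2,1]] U=[[2,-2,0],[0,-1,-3],[0,0,-1]]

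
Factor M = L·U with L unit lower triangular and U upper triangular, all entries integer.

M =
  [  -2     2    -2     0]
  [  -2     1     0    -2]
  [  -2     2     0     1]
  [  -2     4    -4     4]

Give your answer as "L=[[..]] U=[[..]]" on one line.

  row1 -= 1·row0 → [0,-1,2,-2]
  row2 -= 1·row0 → [0,0,2,1]
  row3 -= 1·row0 → [0,2,-2,4]
  row2 -= 0·row1 → [0,0,2,1]
  row3 -= -2·row1 → [0,0,2,0]
  row3 -= 1·row2 → [0,0,0,-1]

L=[[1,0,0,0],[1,1,0,0],[1,0,1,0],[1,-2,1,1]] U=[[-2,2,-2,0],[0,-1,2,-2],[0,0,2,1],[0,0,0,-1]]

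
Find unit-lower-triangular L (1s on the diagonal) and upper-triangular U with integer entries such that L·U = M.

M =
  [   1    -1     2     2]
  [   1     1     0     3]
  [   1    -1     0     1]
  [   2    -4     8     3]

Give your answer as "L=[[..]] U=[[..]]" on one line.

  R1 -= 1·R0 → [0,2,-2,1]
  R2 -= 1·R0 → [0,0,-2,-1]
  R3 -= 2·R0 → [0,-2,4,-1]
  R2 -= 0·R1 → [0,0,-2,-1]
  R3 -= -1·R1 → [0,0,2,0]
  R3 -= -1·R2 → [0,0,0,-1]

L=[[1,0,0,0],[1,1,0,0],[1,0,1,0],[2,-1,-1,1]] U=[[1,-1,2,2],[0,2,-2,1],[0,0,-2,-1],[0,0,0,-1]]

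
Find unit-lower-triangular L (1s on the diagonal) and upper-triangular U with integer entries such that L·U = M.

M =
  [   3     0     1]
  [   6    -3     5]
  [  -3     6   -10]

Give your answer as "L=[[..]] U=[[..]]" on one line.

  row1 -= 2·row0 → [0,-3,3]
  row2 -= -1·row0 → [0,6,-9]
  row2 -= -2·row1 → [0,0,-3]

L=[[1,0,0],[2,1,0],[-1,-2,1]] U=[[3,0,1],[0,-3,3],[0,0,-3]]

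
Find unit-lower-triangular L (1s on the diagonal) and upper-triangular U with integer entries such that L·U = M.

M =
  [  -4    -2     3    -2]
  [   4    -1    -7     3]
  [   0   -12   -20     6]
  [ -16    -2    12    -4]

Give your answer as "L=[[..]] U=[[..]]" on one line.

L=[[1,0,0,0],[-1,1,0,0],[0,4,1,0],[4,-2,2,1]] U=[[-4,-2,3,-2],[0,-3,-4,1],[0,0,-4,2],[0,0,0,2]]

  R1 -= -1·R0 → [0,-3,-4,1]
  R2 -= 0·R0 → [0,-12,-20,6]
  R3 -= 4·R0 → [0,6,0,4]
  R2 -= 4·R1 → [0,0,-4,2]
  R3 -= -2·R1 → [0,0,-8,6]
  R3 -= 2·R2 → [0,0,0,2]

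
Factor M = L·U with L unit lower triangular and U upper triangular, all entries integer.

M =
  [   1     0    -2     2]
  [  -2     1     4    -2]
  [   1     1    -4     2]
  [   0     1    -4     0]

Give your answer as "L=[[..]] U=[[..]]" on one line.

L=[[1,0,0,0],[-2,1,0,0],[1,1,1,0],[0,1,2,1]] U=[[1,0,-2,2],[0,1,0,2],[0,0,-2,-2],[0,0,0,2]]

  row1 -= -2·row0 → [0,1,0,2]
  row2 -= 1·row0 → [0,1,-2,0]
  row3 -= 0·row0 → [0,1,-4,0]
  row2 -= 1·row1 → [0,0,-2,-2]
  row3 -= 1·row1 → [0,0,-4,-2]
  row3 -= 2·row2 → [0,0,0,2]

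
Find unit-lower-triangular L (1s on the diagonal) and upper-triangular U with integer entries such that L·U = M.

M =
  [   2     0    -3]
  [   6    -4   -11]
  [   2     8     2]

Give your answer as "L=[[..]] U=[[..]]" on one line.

  row1 -= 3·row0 → [0,-4,-2]
  row2 -= 1·row0 → [0,8,5]
  row2 -= -2·row1 → [0,0,1]

L=[[1,0,0],[3,1,0],[1,-2,1]] U=[[2,0,-3],[0,-4,-2],[0,0,1]]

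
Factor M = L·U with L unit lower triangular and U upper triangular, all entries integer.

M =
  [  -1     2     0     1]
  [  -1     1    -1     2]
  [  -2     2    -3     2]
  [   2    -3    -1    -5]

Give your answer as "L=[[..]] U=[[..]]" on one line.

L=[[1,0,0,0],[1,1,0,0],[2,2,1,0],[-2,-1,2,1]] U=[[-1,2,0,1],[0,-1,-1,1],[0,0,-1,-2],[0,0,0,2]]

  R1 -= 1·R0 → [0,-1,-1,1]
  R2 -= 2·R0 → [0,-2,-3,0]
  R3 -= -2·R0 → [0,1,-1,-3]
  R2 -= 2·R1 → [0,0,-1,-2]
  R3 -= -1·R1 → [0,0,-2,-2]
  R3 -= 2·R2 → [0,0,0,2]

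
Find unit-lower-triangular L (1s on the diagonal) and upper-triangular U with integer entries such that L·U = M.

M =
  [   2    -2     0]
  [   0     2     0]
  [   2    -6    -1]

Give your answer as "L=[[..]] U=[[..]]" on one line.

L=[[1,0,0],[0,1,0],[1,-2,1]] U=[[2,-2,0],[0,2,0],[0,0,-1]]

  R1 -= 0·R0 → [0,2,0]
  R2 -= 1·R0 → [0,-4,-1]
  R2 -= -2·R1 → [0,0,-1]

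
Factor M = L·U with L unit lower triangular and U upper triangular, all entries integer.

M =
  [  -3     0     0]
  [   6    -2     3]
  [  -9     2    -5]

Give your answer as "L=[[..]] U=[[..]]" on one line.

  r1 -= -2·r0 → [0,-2,3]
  r2 -= 3·r0 → [0,2,-5]
  r2 -= -1·r1 → [0,0,-2]

L=[[1,0,0],[-2,1,0],[3,-1,1]] U=[[-3,0,0],[0,-2,3],[0,0,-2]]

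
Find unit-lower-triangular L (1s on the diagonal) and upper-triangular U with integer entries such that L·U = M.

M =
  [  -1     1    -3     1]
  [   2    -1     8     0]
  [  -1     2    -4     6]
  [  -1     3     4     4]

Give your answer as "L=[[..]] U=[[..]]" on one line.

L=[[1,0,0,0],[-2,1,0,0],[1,1,1,0],[1,2,-1,1]] U=[[-1,1,-3,1],[0,1,2,2],[0,0,-3,3],[0,0,0,2]]

  R1 -= -2·R0 → [0,1,2,2]
  R2 -= 1·R0 → [0,1,-1,5]
  R3 -= 1·R0 → [0,2,7,3]
  R2 -= 1·R1 → [0,0,-3,3]
  R3 -= 2·R1 → [0,0,3,-1]
  R3 -= -1·R2 → [0,0,0,2]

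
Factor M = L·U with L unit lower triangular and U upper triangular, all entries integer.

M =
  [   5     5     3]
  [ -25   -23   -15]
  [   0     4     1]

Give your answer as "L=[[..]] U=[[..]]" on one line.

  R1 -= -5·R0 → [0,2,0]
  R2 -= 0·R0 → [0,4,1]
  R2 -= 2·R1 → [0,0,1]

L=[[1,0,0],[-5,1,0],[0,2,1]] U=[[5,5,3],[0,2,0],[0,0,1]]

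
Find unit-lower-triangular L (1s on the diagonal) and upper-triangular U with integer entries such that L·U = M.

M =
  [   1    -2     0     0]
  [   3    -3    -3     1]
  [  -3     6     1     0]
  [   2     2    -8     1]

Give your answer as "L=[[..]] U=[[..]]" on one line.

L=[[1,0,0,0],[3,1,0,0],[-3,0,1,0],[2,2,-2,1]] U=[[1,-2,0,0],[0,3,-3,1],[0,0,1,0],[0,0,0,-1]]

  R1 -= 3·R0 → [0,3,-3,1]
  R2 -= -3·R0 → [0,0,1,0]
  R3 -= 2·R0 → [0,6,-8,1]
  R2 -= 0·R1 → [0,0,1,0]
  R3 -= 2·R1 → [0,0,-2,-1]
  R3 -= -2·R2 → [0,0,0,-1]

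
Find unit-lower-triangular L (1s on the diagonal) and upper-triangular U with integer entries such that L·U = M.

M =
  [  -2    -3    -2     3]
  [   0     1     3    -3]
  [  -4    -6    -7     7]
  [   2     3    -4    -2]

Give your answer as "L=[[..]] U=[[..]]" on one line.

L=[[1,0,0,0],[0,1,0,0],[2,0,1,0],[-1,0,2,1]] U=[[-2,-3,-2,3],[0,1,3,-3],[0,0,-3,1],[0,0,0,-1]]

  r1 -= 0·r0 → [0,1,3,-3]
  r2 -= 2·r0 → [0,0,-3,1]
  r3 -= -1·r0 → [0,0,-6,1]
  r2 -= 0·r1 → [0,0,-3,1]
  r3 -= 0·r1 → [0,0,-6,1]
  r3 -= 2·r2 → [0,0,0,-1]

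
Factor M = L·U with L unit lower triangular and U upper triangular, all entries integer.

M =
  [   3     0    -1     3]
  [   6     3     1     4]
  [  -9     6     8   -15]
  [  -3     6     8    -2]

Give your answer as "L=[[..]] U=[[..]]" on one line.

  R1 -= 2·R0 → [0,3,3,-2]
  R2 -= -3·R0 → [0,6,5,-6]
  R3 -= -1·R0 → [0,6,7,1]
  R2 -= 2·R1 → [0,0,-1,-2]
  R3 -= 2·R1 → [0,0,1,5]
  R3 -= -1·R2 → [0,0,0,3]

L=[[1,0,0,0],[2,1,0,0],[-3,2,1,0],[-1,2,-1,1]] U=[[3,0,-1,3],[0,3,3,-2],[0,0,-1,-2],[0,0,0,3]]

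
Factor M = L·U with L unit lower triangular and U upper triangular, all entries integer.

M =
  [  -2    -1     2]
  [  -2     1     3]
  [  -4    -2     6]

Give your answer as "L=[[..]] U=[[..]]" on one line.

  row1 -= 1·row0 → [0,2,1]
  row2 -= 2·row0 → [0,0,2]
  row2 -= 0·row1 → [0,0,2]

L=[[1,0,0],[1,1,0],[2,0,1]] U=[[-2,-1,2],[0,2,1],[0,0,2]]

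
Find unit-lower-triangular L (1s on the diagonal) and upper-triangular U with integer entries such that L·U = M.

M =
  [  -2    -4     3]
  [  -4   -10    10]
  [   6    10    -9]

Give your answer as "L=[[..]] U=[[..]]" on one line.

L=[[1,0,0],[2,1,0],[-3,1,1]] U=[[-2,-4,3],[0,-2,4],[0,0,-4]]

  r1 -= 2·r0 → [0,-2,4]
  r2 -= -3·r0 → [0,-2,0]
  r2 -= 1·r1 → [0,0,-4]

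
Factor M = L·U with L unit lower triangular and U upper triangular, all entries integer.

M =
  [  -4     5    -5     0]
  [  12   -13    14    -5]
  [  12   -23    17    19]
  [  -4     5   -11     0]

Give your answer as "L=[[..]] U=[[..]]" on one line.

  row1 -= -3·row0 → [0,2,-1,-5]
  row2 -= -3·row0 → [0,-8,2,19]
  row3 -= 1·row0 → [0,0,-6,0]
  row2 -= -4·row1 → [0,0,-2,-1]
  row3 -= 0·row1 → [0,0,-6,0]
  row3 -= 3·row2 → [0,0,0,3]

L=[[1,0,0,0],[-3,1,0,0],[-3,-4,1,0],[1,0,3,1]] U=[[-4,5,-5,0],[0,2,-1,-5],[0,0,-2,-1],[0,0,0,3]]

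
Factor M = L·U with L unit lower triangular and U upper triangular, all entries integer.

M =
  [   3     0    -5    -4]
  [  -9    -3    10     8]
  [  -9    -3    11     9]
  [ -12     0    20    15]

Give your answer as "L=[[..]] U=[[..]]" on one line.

L=[[1,0,0,0],[-3,1,0,0],[-3,1,1,0],[-4,0,0,1]] U=[[3,0,-5,-4],[0,-3,-5,-4],[0,0,1,1],[0,0,0,-1]]

  row1 -= -3·row0 → [0,-3,-5,-4]
  row2 -= -3·row0 → [0,-3,-4,-3]
  row3 -= -4·row0 → [0,0,0,-1]
  row2 -= 1·row1 → [0,0,1,1]
  row3 -= 0·row1 → [0,0,0,-1]
  row3 -= 0·row2 → [0,0,0,-1]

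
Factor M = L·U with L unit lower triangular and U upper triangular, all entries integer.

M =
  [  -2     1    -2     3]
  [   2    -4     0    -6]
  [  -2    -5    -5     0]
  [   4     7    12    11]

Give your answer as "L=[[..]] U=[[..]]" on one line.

  R1 -= -1·R0 → [0,-3,-2,-3]
  R2 -= 1·R0 → [0,-6,-3,-3]
  R3 -= -2·R0 → [0,9,8,17]
  R2 -= 2·R1 → [0,0,1,3]
  R3 -= -3·R1 → [0,0,2,8]
  R3 -= 2·R2 → [0,0,0,2]

L=[[1,0,0,0],[-1,1,0,0],[1,2,1,0],[-2,-3,2,1]] U=[[-2,1,-2,3],[0,-3,-2,-3],[0,0,1,3],[0,0,0,2]]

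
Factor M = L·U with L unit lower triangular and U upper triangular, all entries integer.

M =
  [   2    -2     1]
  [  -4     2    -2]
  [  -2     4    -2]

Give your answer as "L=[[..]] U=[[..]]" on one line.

L=[[1,0,0],[-2,1,0],[-1,-1,1]] U=[[2,-2,1],[0,-2,0],[0,0,-1]]

  row1 -= -2·row0 → [0,-2,0]
  row2 -= -1·row0 → [0,2,-1]
  row2 -= -1·row1 → [0,0,-1]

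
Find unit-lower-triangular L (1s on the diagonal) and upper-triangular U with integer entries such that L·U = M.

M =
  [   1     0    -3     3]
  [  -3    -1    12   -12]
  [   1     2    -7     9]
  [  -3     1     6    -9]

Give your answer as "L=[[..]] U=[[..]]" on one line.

L=[[1,0,0,0],[-3,1,0,0],[1,-2,1,0],[-3,-1,0,1]] U=[[1,0,-3,3],[0,-1,3,-3],[0,0,2,0],[0,0,0,-3]]

  r1 -= -3·r0 → [0,-1,3,-3]
  r2 -= 1·r0 → [0,2,-4,6]
  r3 -= -3·r0 → [0,1,-3,0]
  r2 -= -2·r1 → [0,0,2,0]
  r3 -= -1·r1 → [0,0,0,-3]
  r3 -= 0·r2 → [0,0,0,-3]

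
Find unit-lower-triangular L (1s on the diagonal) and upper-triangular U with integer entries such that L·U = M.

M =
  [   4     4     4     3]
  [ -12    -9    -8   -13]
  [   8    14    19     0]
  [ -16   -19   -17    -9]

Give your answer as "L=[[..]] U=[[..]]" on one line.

  row1 -= -3·row0 → [0,3,4,-4]
  row2 -= 2·row0 → [0,6,11,-6]
  row3 -= -4·row0 → [0,-3,-1,3]
  row2 -= 2·row1 → [0,0,3,2]
  row3 -= -1·row1 → [0,0,3,-1]
  row3 -= 1·row2 → [0,0,0,-3]

L=[[1,0,0,0],[-3,1,0,0],[2,2,1,0],[-4,-1,1,1]] U=[[4,4,4,3],[0,3,4,-4],[0,0,3,2],[0,0,0,-3]]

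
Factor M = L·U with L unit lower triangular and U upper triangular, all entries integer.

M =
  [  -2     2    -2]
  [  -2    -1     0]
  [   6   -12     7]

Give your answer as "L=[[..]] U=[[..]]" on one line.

  r1 -= 1·r0 → [0,-3,2]
  r2 -= -3·r0 → [0,-6,1]
  r2 -= 2·r1 → [0,0,-3]

L=[[1,0,0],[1,1,0],[-3,2,1]] U=[[-2,2,-2],[0,-3,2],[0,0,-3]]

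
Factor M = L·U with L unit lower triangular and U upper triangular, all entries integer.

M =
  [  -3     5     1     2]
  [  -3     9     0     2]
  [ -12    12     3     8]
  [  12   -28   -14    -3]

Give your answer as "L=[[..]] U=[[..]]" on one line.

  r1 -= 1·r0 → [0,4,-1,0]
  r2 -= 4·r0 → [0,-8,-1,0]
  r3 -= -4·r0 → [0,-8,-10,5]
  r2 -= -2·r1 → [0,0,-3,0]
  r3 -= -2·r1 → [0,0,-12,5]
  r3 -= 4·r2 → [0,0,0,5]

L=[[1,0,0,0],[1,1,0,0],[4,-2,1,0],[-4,-2,4,1]] U=[[-3,5,1,2],[0,4,-1,0],[0,0,-3,0],[0,0,0,5]]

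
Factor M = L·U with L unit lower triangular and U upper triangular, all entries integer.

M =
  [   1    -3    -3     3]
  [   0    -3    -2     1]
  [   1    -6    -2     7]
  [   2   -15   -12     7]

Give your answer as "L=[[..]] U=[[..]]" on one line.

L=[[1,0,0,0],[0,1,0,0],[1,1,1,0],[2,3,0,1]] U=[[1,-3,-3,3],[0,-3,-2,1],[0,0,3,3],[0,0,0,-2]]

  r1 -= 0·r0 → [0,-3,-2,1]
  r2 -= 1·r0 → [0,-3,1,4]
  r3 -= 2·r0 → [0,-9,-6,1]
  r2 -= 1·r1 → [0,0,3,3]
  r3 -= 3·r1 → [0,0,0,-2]
  r3 -= 0·r2 → [0,0,0,-2]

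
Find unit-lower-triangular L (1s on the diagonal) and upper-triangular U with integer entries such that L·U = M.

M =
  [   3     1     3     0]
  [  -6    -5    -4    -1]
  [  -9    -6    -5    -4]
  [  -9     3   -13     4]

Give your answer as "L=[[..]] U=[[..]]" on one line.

L=[[1,0,0,0],[-2,1,0,0],[-3,1,1,0],[-3,-2,0,1]] U=[[3,1,3,0],[0,-3,2,-1],[0,0,2,-3],[0,0,0,2]]

  r1 -= -2·r0 → [0,-3,2,-1]
  r2 -= -3·r0 → [0,-3,4,-4]
  r3 -= -3·r0 → [0,6,-4,4]
  r2 -= 1·r1 → [0,0,2,-3]
  r3 -= -2·r1 → [0,0,0,2]
  r3 -= 0·r2 → [0,0,0,2]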